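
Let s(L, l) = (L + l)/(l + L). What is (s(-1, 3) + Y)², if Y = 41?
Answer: 1764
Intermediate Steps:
s(L, l) = 1 (s(L, l) = (L + l)/(L + l) = 1)
(s(-1, 3) + Y)² = (1 + 41)² = 42² = 1764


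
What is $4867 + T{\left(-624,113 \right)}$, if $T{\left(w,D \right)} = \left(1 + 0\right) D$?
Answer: $4980$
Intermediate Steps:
$T{\left(w,D \right)} = D$ ($T{\left(w,D \right)} = 1 D = D$)
$4867 + T{\left(-624,113 \right)} = 4867 + 113 = 4980$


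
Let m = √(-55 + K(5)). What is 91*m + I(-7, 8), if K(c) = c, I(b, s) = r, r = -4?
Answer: -4 + 455*I*√2 ≈ -4.0 + 643.47*I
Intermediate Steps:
I(b, s) = -4
m = 5*I*√2 (m = √(-55 + 5) = √(-50) = 5*I*√2 ≈ 7.0711*I)
91*m + I(-7, 8) = 91*(5*I*√2) - 4 = 455*I*√2 - 4 = -4 + 455*I*√2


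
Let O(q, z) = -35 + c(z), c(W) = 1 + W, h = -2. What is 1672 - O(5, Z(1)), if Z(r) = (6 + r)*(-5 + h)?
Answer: 1755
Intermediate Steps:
Z(r) = -42 - 7*r (Z(r) = (6 + r)*(-5 - 2) = (6 + r)*(-7) = -42 - 7*r)
O(q, z) = -34 + z (O(q, z) = -35 + (1 + z) = -34 + z)
1672 - O(5, Z(1)) = 1672 - (-34 + (-42 - 7*1)) = 1672 - (-34 + (-42 - 7)) = 1672 - (-34 - 49) = 1672 - 1*(-83) = 1672 + 83 = 1755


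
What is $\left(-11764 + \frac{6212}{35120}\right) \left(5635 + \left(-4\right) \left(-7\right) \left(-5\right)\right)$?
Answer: $- \frac{113511717333}{1756} \approx -6.4642 \cdot 10^{7}$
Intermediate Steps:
$\left(-11764 + \frac{6212}{35120}\right) \left(5635 + \left(-4\right) \left(-7\right) \left(-5\right)\right) = \left(-11764 + 6212 \cdot \frac{1}{35120}\right) \left(5635 + 28 \left(-5\right)\right) = \left(-11764 + \frac{1553}{8780}\right) \left(5635 - 140\right) = \left(- \frac{103286367}{8780}\right) 5495 = - \frac{113511717333}{1756}$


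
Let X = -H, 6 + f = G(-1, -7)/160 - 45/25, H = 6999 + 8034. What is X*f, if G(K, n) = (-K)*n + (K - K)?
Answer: 3773283/32 ≈ 1.1792e+5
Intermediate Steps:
H = 15033
G(K, n) = -K*n (G(K, n) = -K*n + 0 = -K*n)
f = -251/32 (f = -6 + (-1*(-1)*(-7)/160 - 45/25) = -6 + (-7*1/160 - 45*1/25) = -6 + (-7/160 - 9/5) = -6 - 59/32 = -251/32 ≈ -7.8438)
X = -15033 (X = -1*15033 = -15033)
X*f = -15033*(-251/32) = 3773283/32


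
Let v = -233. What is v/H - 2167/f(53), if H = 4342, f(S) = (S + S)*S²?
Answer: -19696449/323211967 ≈ -0.060940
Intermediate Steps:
f(S) = 2*S³ (f(S) = (2*S)*S² = 2*S³)
v/H - 2167/f(53) = -233/4342 - 2167/(2*53³) = -233*1/4342 - 2167/(2*148877) = -233/4342 - 2167/297754 = -19696449/323211967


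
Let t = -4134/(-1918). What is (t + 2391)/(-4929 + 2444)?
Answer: -2295036/2383115 ≈ -0.96304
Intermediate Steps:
t = 2067/959 (t = -4134*(-1/1918) = 2067/959 ≈ 2.1554)
(t + 2391)/(-4929 + 2444) = (2067/959 + 2391)/(-4929 + 2444) = (2295036/959)/(-2485) = (2295036/959)*(-1/2485) = -2295036/2383115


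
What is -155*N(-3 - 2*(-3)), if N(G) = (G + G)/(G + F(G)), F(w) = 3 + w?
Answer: -310/3 ≈ -103.33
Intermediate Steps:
N(G) = 2*G/(3 + 2*G) (N(G) = (G + G)/(G + (3 + G)) = (2*G)/(3 + 2*G) = 2*G/(3 + 2*G))
-155*N(-3 - 2*(-3)) = -310*(-3 - 2*(-3))/(3 + 2*(-3 - 2*(-3))) = -310*(-3 + 6)/(3 + 2*(-3 + 6)) = -310*3/(3 + 2*3) = -310*3/(3 + 6) = -310*3/9 = -155*⅔ = -310/3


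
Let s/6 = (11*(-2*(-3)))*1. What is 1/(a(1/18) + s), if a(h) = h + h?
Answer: 9/3565 ≈ 0.0025245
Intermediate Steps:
a(h) = 2*h
s = 396 (s = 6*((11*(-2*(-3)))*1) = 6*((11*6)*1) = 6*(66*1) = 6*66 = 396)
1/(a(1/18) + s) = 1/(2/18 + 396) = 1/(2*(1/18) + 396) = 1/(⅑ + 396) = 1/(3565/9) = 9/3565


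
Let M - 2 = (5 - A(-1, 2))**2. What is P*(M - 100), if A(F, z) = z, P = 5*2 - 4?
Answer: -534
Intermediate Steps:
P = 6 (P = 10 - 4 = 6)
M = 11 (M = 2 + (5 - 1*2)**2 = 2 + (5 - 2)**2 = 2 + 3**2 = 2 + 9 = 11)
P*(M - 100) = 6*(11 - 100) = 6*(-89) = -534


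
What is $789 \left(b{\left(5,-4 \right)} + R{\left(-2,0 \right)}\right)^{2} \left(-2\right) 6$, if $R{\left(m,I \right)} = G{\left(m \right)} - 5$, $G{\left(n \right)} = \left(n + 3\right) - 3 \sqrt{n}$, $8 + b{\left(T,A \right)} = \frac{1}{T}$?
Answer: $- \frac{28697508}{25} - \frac{3351672 i \sqrt{2}}{5} \approx -1.1479 \cdot 10^{6} - 9.48 \cdot 10^{5} i$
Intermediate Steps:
$b{\left(T,A \right)} = -8 + \frac{1}{T}$
$G{\left(n \right)} = 3 + n - 3 \sqrt{n}$ ($G{\left(n \right)} = \left(3 + n\right) - 3 \sqrt{n} = 3 + n - 3 \sqrt{n}$)
$R{\left(m,I \right)} = -2 + m - 3 \sqrt{m}$ ($R{\left(m,I \right)} = \left(3 + m - 3 \sqrt{m}\right) - 5 = -2 + m - 3 \sqrt{m}$)
$789 \left(b{\left(5,-4 \right)} + R{\left(-2,0 \right)}\right)^{2} \left(-2\right) 6 = 789 \left(\left(-8 + \frac{1}{5}\right) - \left(4 + 3 i \sqrt{2}\right)\right)^{2} \left(-2\right) 6 = 789 \left(- \frac{39}{5} - \left(4 + 3 i \sqrt{2}\right)\right)^{2} \left(-2\right) 6 = 789 \left(- \frac{59}{5} - 3 i \sqrt{2}\right)^{2} \left(-2\right) 6 = 789 - 2 \left(- \frac{59}{5} - 3 i \sqrt{2}\right)^{2} \cdot 6 = 789 \left(- 12 \left(- \frac{59}{5} - 3 i \sqrt{2}\right)^{2}\right) = - 9468 \left(- \frac{59}{5} - 3 i \sqrt{2}\right)^{2}$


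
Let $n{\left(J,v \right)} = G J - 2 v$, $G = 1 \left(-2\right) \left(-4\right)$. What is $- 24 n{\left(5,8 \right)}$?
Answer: $-576$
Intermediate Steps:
$G = 8$ ($G = \left(-2\right) \left(-4\right) = 8$)
$n{\left(J,v \right)} = - 2 v + 8 J$ ($n{\left(J,v \right)} = 8 J - 2 v = - 2 v + 8 J$)
$- 24 n{\left(5,8 \right)} = - 24 \left(\left(-2\right) 8 + 8 \cdot 5\right) = - 24 \left(-16 + 40\right) = \left(-24\right) 24 = -576$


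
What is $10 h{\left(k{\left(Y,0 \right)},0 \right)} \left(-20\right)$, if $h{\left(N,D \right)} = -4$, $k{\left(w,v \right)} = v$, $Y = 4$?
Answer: $800$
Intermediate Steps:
$10 h{\left(k{\left(Y,0 \right)},0 \right)} \left(-20\right) = 10 \left(-4\right) \left(-20\right) = \left(-40\right) \left(-20\right) = 800$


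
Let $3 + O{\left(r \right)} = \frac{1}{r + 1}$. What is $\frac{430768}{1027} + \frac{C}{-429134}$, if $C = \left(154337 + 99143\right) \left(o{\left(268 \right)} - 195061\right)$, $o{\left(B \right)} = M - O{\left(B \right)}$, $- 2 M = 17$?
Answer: $\frac{527295268181298}{4559763317} \approx 1.1564 \cdot 10^{5}$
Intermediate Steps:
$M = - \frac{17}{2}$ ($M = \left(- \frac{1}{2}\right) 17 = - \frac{17}{2} \approx -8.5$)
$O{\left(r \right)} = -3 + \frac{1}{1 + r}$ ($O{\left(r \right)} = -3 + \frac{1}{r + 1} = -3 + \frac{1}{1 + r}$)
$o{\left(B \right)} = - \frac{17}{2} - \frac{-2 - 3 B}{1 + B}$
$C = - \frac{13300828030460}{269}$ ($C = \left(154337 + 99143\right) \left(\frac{-13 - 2948}{2 \left(1 + 268\right)} - 195061\right) = 253480 \left(\frac{-13 - 2948}{2 \cdot 269} - 195061\right) = 253480 \left(\frac{1}{2} \cdot \frac{1}{269} \left(-2961\right) - 195061\right) = 253480 \left(- \frac{2961}{538} - 195061\right) = 253480 \left(- \frac{104945779}{538}\right) = - \frac{13300828030460}{269} \approx -4.9445 \cdot 10^{10}$)
$\frac{430768}{1027} + \frac{C}{-429134} = \frac{430768}{1027} - \frac{13300828030460}{269 \left(-429134\right)} = 430768 \cdot \frac{1}{1027} - - \frac{6650414015230}{57718523} = \frac{33136}{79} + \frac{6650414015230}{57718523} = \frac{527295268181298}{4559763317}$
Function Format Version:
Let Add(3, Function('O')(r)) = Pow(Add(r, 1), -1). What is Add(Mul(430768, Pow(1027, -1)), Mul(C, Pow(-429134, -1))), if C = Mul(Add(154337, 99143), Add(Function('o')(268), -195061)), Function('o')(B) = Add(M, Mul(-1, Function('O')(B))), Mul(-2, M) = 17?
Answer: Rational(527295268181298, 4559763317) ≈ 1.1564e+5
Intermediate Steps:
M = Rational(-17, 2) (M = Mul(Rational(-1, 2), 17) = Rational(-17, 2) ≈ -8.5000)
Function('O')(r) = Add(-3, Pow(Add(1, r), -1)) (Function('O')(r) = Add(-3, Pow(Add(r, 1), -1)) = Add(-3, Pow(Add(1, r), -1)))
Function('o')(B) = Add(Rational(-17, 2), Mul(-1, Pow(Add(1, B), -1), Add(-2, Mul(-3, B)))) (Function('o')(B) = Add(Rational(-17, 2), Mul(-1, Mul(Pow(Add(1, B), -1), Add(-2, Mul(-3, B))))) = Add(Rational(-17, 2), Mul(-1, Pow(Add(1, B), -1), Add(-2, Mul(-3, B)))))
C = Rational(-13300828030460, 269) (C = Mul(Add(154337, 99143), Add(Mul(Rational(1, 2), Pow(Add(1, 268), -1), Add(-13, Mul(-11, 268))), -195061)) = Mul(253480, Add(Mul(Rational(1, 2), Pow(269, -1), Add(-13, -2948)), -195061)) = Mul(253480, Add(Mul(Rational(1, 2), Rational(1, 269), -2961), -195061)) = Mul(253480, Add(Rational(-2961, 538), -195061)) = Mul(253480, Rational(-104945779, 538)) = Rational(-13300828030460, 269) ≈ -4.9445e+10)
Add(Mul(430768, Pow(1027, -1)), Mul(C, Pow(-429134, -1))) = Add(Mul(430768, Pow(1027, -1)), Mul(Rational(-13300828030460, 269), Pow(-429134, -1))) = Add(Mul(430768, Rational(1, 1027)), Mul(Rational(-13300828030460, 269), Rational(-1, 429134))) = Add(Rational(33136, 79), Rational(6650414015230, 57718523)) = Rational(527295268181298, 4559763317)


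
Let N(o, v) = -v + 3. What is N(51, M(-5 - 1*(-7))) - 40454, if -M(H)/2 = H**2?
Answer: -40443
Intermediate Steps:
M(H) = -2*H**2
N(o, v) = 3 - v
N(51, M(-5 - 1*(-7))) - 40454 = (3 - (-2)*(-5 - 1*(-7))**2) - 40454 = (3 - (-2)*(-5 + 7)**2) - 40454 = (3 - (-2)*2**2) - 40454 = (3 - (-2)*4) - 40454 = (3 - 1*(-8)) - 40454 = (3 + 8) - 40454 = 11 - 40454 = -40443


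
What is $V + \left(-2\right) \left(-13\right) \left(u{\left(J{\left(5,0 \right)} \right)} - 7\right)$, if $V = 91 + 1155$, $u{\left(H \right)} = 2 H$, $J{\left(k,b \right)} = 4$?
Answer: $1272$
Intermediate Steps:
$V = 1246$
$V + \left(-2\right) \left(-13\right) \left(u{\left(J{\left(5,0 \right)} \right)} - 7\right) = 1246 + \left(-2\right) \left(-13\right) \left(2 \cdot 4 - 7\right) = 1246 + 26 \left(8 - 7\right) = 1246 + 26 \cdot 1 = 1246 + 26 = 1272$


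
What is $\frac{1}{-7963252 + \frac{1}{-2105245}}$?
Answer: $- \frac{2105245}{16764596456741} \approx -1.2558 \cdot 10^{-7}$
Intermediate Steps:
$\frac{1}{-7963252 + \frac{1}{-2105245}} = \frac{1}{-7963252 - \frac{1}{2105245}} = \frac{1}{- \frac{16764596456741}{2105245}} = - \frac{2105245}{16764596456741}$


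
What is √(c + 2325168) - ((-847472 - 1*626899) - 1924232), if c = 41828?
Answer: 3398603 + 2*√591749 ≈ 3.4001e+6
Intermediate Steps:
√(c + 2325168) - ((-847472 - 1*626899) - 1924232) = √(41828 + 2325168) - ((-847472 - 1*626899) - 1924232) = √2366996 - ((-847472 - 626899) - 1924232) = 2*√591749 - (-1474371 - 1924232) = 2*√591749 - 1*(-3398603) = 2*√591749 + 3398603 = 3398603 + 2*√591749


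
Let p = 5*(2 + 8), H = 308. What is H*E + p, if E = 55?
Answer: 16990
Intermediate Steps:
p = 50 (p = 5*10 = 50)
H*E + p = 308*55 + 50 = 16940 + 50 = 16990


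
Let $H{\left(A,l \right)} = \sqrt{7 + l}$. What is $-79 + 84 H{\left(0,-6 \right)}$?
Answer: $5$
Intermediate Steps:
$-79 + 84 H{\left(0,-6 \right)} = -79 + 84 \sqrt{7 - 6} = -79 + 84 \sqrt{1} = -79 + 84 \cdot 1 = -79 + 84 = 5$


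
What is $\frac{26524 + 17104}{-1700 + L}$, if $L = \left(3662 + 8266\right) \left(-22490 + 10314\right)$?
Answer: $- \frac{10907}{36309257} \approx -0.00030039$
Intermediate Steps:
$L = -145235328$ ($L = 11928 \left(-12176\right) = -145235328$)
$\frac{26524 + 17104}{-1700 + L} = \frac{26524 + 17104}{-1700 - 145235328} = \frac{43628}{-145237028} = 43628 \left(- \frac{1}{145237028}\right) = - \frac{10907}{36309257}$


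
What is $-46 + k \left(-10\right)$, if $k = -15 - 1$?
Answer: $114$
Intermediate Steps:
$k = -16$
$-46 + k \left(-10\right) = -46 - -160 = -46 + 160 = 114$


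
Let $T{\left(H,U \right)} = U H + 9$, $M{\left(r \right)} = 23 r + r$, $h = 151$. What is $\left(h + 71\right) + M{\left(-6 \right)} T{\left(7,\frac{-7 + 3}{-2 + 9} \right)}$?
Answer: $-498$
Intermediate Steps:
$M{\left(r \right)} = 24 r$
$T{\left(H,U \right)} = 9 + H U$ ($T{\left(H,U \right)} = H U + 9 = 9 + H U$)
$\left(h + 71\right) + M{\left(-6 \right)} T{\left(7,\frac{-7 + 3}{-2 + 9} \right)} = \left(151 + 71\right) + 24 \left(-6\right) \left(9 + 7 \frac{-7 + 3}{-2 + 9}\right) = 222 - 144 \left(9 + 7 \left(- \frac{4}{7}\right)\right) = 222 - 144 \left(9 - 4\right) = 222 - 720 = -498$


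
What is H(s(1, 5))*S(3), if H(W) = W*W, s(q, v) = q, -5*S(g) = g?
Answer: -⅗ ≈ -0.60000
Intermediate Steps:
S(g) = -g/5
H(W) = W²
H(s(1, 5))*S(3) = 1²*(-⅕*3) = 1*(-⅗) = -⅗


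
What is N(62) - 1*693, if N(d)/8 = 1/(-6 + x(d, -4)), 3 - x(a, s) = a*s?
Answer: -169777/245 ≈ -692.97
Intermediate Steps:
x(a, s) = 3 - a*s
N(d) = 8/(-3 + 4*d) (N(d) = 8/(-6 + (3 - 1*d*(-4))) = 8/(-6 + (3 + 4*d)) = 8/(-3 + 4*d))
N(62) - 1*693 = 8/(-3 + 4*62) - 1*693 = 8/(-3 + 248) - 693 = 8/245 - 693 = -169777/245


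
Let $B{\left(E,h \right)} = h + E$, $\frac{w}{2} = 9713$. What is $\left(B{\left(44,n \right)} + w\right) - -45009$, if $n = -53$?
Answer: $64426$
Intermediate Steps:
$w = 19426$ ($w = 2 \cdot 9713 = 19426$)
$B{\left(E,h \right)} = E + h$
$\left(B{\left(44,n \right)} + w\right) - -45009 = \left(\left(44 - 53\right) + 19426\right) - -45009 = \left(-9 + 19426\right) + 45009 = 19417 + 45009 = 64426$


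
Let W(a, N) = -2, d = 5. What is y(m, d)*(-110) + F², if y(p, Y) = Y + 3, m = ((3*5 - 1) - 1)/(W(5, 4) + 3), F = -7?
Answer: -831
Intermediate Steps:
m = 13 (m = ((3*5 - 1) - 1)/(-2 + 3) = ((15 - 1) - 1)/1 = (14 - 1)*1 = 13*1 = 13)
y(p, Y) = 3 + Y
y(m, d)*(-110) + F² = (3 + 5)*(-110) + (-7)² = 8*(-110) + 49 = -880 + 49 = -831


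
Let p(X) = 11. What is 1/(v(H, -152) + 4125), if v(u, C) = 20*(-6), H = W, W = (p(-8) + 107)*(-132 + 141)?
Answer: 1/4005 ≈ 0.00024969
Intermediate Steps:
W = 1062 (W = (11 + 107)*(-132 + 141) = 118*9 = 1062)
H = 1062
v(u, C) = -120
1/(v(H, -152) + 4125) = 1/(-120 + 4125) = 1/4005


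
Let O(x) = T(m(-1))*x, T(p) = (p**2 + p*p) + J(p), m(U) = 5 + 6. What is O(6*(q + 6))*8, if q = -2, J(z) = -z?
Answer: 44352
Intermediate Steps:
m(U) = 11
T(p) = -p + 2*p**2 (T(p) = (p**2 + p*p) - p = (p**2 + p**2) - p = 2*p**2 - p = -p + 2*p**2)
O(x) = 231*x (O(x) = (11*(-1 + 2*11))*x = (11*(-1 + 22))*x = (11*21)*x = 231*x)
O(6*(q + 6))*8 = (231*(6*(-2 + 6)))*8 = (231*(6*4))*8 = (231*24)*8 = 5544*8 = 44352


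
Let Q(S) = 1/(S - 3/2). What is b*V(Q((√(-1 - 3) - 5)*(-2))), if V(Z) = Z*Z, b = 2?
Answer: 1800/124609 + 2176*I/124609 ≈ 0.014445 + 0.017463*I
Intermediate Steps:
Q(S) = 1/(-3/2 + S) (Q(S) = 1/(S - 3*½) = 1/(S - 3/2) = 1/(-3/2 + S))
V(Z) = Z²
b*V(Q((√(-1 - 3) - 5)*(-2))) = 2*(2/(-3 + 2*((√(-1 - 3) - 5)*(-2))))² = 2*(2/(-3 + 2*((√(-4) - 5)*(-2))))² = 2*(2/(-3 + 2*((2*I - 5)*(-2))))² = 2*(2/(-3 + 2*((-5 + 2*I)*(-2))))² = 2*(2/(-3 + 2*(10 - 4*I)))² = 2*(2/(-3 + (20 - 8*I)))² = 2*(2/(17 - 8*I))² = 2*(2*((17 + 8*I)/353))² = 2*(2*(17 + 8*I)/353)² = 2*(4*(17 + 8*I)²/124609) = 8*(17 + 8*I)²/124609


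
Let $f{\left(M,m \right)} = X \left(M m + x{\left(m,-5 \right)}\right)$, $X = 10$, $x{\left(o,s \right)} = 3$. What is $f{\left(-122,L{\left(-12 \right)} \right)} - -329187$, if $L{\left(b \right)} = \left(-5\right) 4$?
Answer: $353617$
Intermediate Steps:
$L{\left(b \right)} = -20$
$f{\left(M,m \right)} = 30 + 10 M m$ ($f{\left(M,m \right)} = 10 \left(M m + 3\right) = 10 \left(3 + M m\right) = 30 + 10 M m$)
$f{\left(-122,L{\left(-12 \right)} \right)} - -329187 = \left(30 + 10 \left(-122\right) \left(-20\right)\right) - -329187 = \left(30 + 24400\right) + 329187 = 24430 + 329187 = 353617$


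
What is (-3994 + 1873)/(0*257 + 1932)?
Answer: -101/92 ≈ -1.0978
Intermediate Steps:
(-3994 + 1873)/(0*257 + 1932) = -2121/(0 + 1932) = -2121/1932 = -2121*1/1932 = -101/92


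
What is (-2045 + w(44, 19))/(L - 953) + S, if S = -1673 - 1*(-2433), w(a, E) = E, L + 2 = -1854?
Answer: 2136866/2809 ≈ 760.72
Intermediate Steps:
L = -1856 (L = -2 - 1854 = -1856)
S = 760 (S = -1673 + 2433 = 760)
(-2045 + w(44, 19))/(L - 953) + S = (-2045 + 19)/(-1856 - 953) + 760 = -2026/(-2809) + 760 = -2026*(-1/2809) + 760 = 2026/2809 + 760 = 2136866/2809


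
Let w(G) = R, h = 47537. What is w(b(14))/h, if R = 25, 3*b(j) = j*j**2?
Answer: 25/47537 ≈ 0.00052591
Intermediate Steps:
b(j) = j**3/3 (b(j) = (j*j**2)/3 = j**3/3)
w(G) = 25
w(b(14))/h = 25/47537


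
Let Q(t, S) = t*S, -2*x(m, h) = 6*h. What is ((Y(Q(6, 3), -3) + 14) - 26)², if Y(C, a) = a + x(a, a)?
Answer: 36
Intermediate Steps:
x(m, h) = -3*h
Q(t, S) = S*t
Y(C, a) = -2*a (Y(C, a) = a - 3*a = -2*a)
((Y(Q(6, 3), -3) + 14) - 26)² = ((-2*(-3) + 14) - 26)² = ((6 + 14) - 26)² = (20 - 26)² = (-6)² = 36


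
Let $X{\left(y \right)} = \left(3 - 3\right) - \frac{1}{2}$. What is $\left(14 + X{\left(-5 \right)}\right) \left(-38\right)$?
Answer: $-513$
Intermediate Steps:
$X{\left(y \right)} = - \frac{1}{2}$ ($X{\left(y \right)} = 0 - \frac{1}{2} = - \frac{1}{2}$)
$\left(14 + X{\left(-5 \right)}\right) \left(-38\right) = \left(14 - \frac{1}{2}\right) \left(-38\right) = \frac{27}{2} \left(-38\right) = -513$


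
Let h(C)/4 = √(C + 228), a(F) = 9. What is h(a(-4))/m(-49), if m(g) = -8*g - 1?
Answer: 4*√237/391 ≈ 0.15749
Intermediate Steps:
m(g) = -1 - 8*g
h(C) = 4*√(228 + C) (h(C) = 4*√(C + 228) = 4*√(228 + C))
h(a(-4))/m(-49) = (4*√(228 + 9))/(-1 - 8*(-49)) = (4*√237)/(-1 + 392) = (4*√237)/391 = (4*√237)*(1/391) = 4*√237/391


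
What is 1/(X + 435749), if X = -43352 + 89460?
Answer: 1/481857 ≈ 2.0753e-6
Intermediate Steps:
X = 46108
1/(X + 435749) = 1/(46108 + 435749) = 1/481857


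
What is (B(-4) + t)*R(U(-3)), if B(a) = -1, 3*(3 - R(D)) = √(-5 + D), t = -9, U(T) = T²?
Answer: -70/3 ≈ -23.333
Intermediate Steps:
R(D) = 3 - √(-5 + D)/3
(B(-4) + t)*R(U(-3)) = (-1 - 9)*(3 - √(-5 + (-3)²)/3) = -10*(3 - √(-5 + 9)/3) = -10*(3 - √4/3) = -10*(3 - ⅓*2) = -10*(3 - ⅔) = -10*7/3 = -70/3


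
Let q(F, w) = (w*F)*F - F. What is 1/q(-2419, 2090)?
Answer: 1/12229764909 ≈ 8.1768e-11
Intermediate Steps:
q(F, w) = -F + w*F**2 (q(F, w) = (F*w)*F - F = w*F**2 - F = -F + w*F**2)
1/q(-2419, 2090) = 1/(-2419*(-1 - 2419*2090)) = 1/(-2419*(-1 - 5055710)) = 1/(-2419*(-5055711)) = 1/12229764909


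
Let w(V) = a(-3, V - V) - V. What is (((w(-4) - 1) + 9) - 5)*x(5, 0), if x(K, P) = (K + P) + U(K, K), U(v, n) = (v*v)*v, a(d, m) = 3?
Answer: 1300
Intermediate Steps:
w(V) = 3 - V
U(v, n) = v**3 (U(v, n) = v**2*v = v**3)
x(K, P) = K + P + K**3 (x(K, P) = (K + P) + K**3 = K + P + K**3)
(((w(-4) - 1) + 9) - 5)*x(5, 0) = ((((3 - 1*(-4)) - 1) + 9) - 5)*(5 + 0 + 5**3) = ((((3 + 4) - 1) + 9) - 5)*(5 + 0 + 125) = (((7 - 1) + 9) - 5)*130 = ((6 + 9) - 5)*130 = (15 - 5)*130 = 10*130 = 1300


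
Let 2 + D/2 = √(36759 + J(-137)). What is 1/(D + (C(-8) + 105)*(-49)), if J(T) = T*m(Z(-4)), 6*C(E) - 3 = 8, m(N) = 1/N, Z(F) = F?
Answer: -188598/982735261 - 36*√147173/982735261 ≈ -0.00020596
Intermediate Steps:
C(E) = 11/6 (C(E) = ½ + (⅙)*8 = ½ + 4/3 = 11/6)
J(T) = -T/4 (J(T) = T/(-4) = T*(-¼) = -T/4)
D = -4 + √147173 (D = -4 + 2*√(36759 - ¼*(-137)) = -4 + 2*√(36759 + 137/4) = -4 + 2*√(147173/4) = -4 + 2*(√147173/2) = -4 + √147173 ≈ 379.63)
1/(D + (C(-8) + 105)*(-49)) = 1/((-4 + √147173) + (11/6 + 105)*(-49)) = 1/((-4 + √147173) + (641/6)*(-49)) = 1/((-4 + √147173) - 31409/6) = 1/(-31433/6 + √147173)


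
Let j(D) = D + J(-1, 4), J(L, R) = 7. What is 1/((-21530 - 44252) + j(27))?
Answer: -1/65748 ≈ -1.5210e-5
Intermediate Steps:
j(D) = 7 + D (j(D) = D + 7 = 7 + D)
1/((-21530 - 44252) + j(27)) = 1/((-21530 - 44252) + (7 + 27)) = 1/(-65782 + 34) = 1/(-65748) = -1/65748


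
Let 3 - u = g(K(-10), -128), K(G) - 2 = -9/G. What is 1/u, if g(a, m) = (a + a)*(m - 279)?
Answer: 5/11818 ≈ 0.00042308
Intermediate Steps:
K(G) = 2 - 9/G
g(a, m) = 2*a*(-279 + m) (g(a, m) = (2*a)*(-279 + m) = 2*a*(-279 + m))
u = 11818/5 (u = 3 - 2*(2 - 9/(-10))*(-279 - 128) = 3 - 2*(2 - 9*(-⅒))*(-407) = 3 - 2*(2 + 9/10)*(-407) = 3 - 2*29*(-407)/10 = 3 - 1*(-11803/5) = 3 + 11803/5 = 11818/5 ≈ 2363.6)
1/u = 1/(11818/5) = 5/11818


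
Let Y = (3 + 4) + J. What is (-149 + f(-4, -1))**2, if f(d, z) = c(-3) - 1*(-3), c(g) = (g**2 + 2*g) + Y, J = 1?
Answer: 18225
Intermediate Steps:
Y = 8 (Y = (3 + 4) + 1 = 7 + 1 = 8)
c(g) = 8 + g**2 + 2*g (c(g) = (g**2 + 2*g) + 8 = 8 + g**2 + 2*g)
f(d, z) = 14 (f(d, z) = (8 + (-3)**2 + 2*(-3)) - 1*(-3) = (8 + 9 - 6) + 3 = 11 + 3 = 14)
(-149 + f(-4, -1))**2 = (-149 + 14)**2 = (-135)**2 = 18225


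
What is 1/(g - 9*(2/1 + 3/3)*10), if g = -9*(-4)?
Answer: -1/234 ≈ -0.0042735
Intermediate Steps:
g = 36
1/(g - 9*(2/1 + 3/3)*10) = 1/(36 - 9*(2/1 + 3/3)*10) = 1/(36 - 9*(2*1 + 3*(⅓))*10) = 1/(36 - 9*(2 + 1)*10) = 1/(36 - 9*3*10) = 1/(36 - 27*10) = 1/(36 - 270) = 1/(-234) = -1/234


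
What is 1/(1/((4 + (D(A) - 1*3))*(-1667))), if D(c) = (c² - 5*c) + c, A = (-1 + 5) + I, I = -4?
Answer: -1667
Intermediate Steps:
A = 0 (A = (-1 + 5) - 4 = 4 - 4 = 0)
D(c) = c² - 4*c
1/(1/((4 + (D(A) - 1*3))*(-1667))) = 1/(1/((4 + (0*(-4 + 0) - 1*3))*(-1667))) = 1/(1/((4 + (0*(-4) - 3))*(-1667))) = 1/(1/((4 + (0 - 3))*(-1667))) = 1/(1/((4 - 3)*(-1667))) = 1/(1/(1*(-1667))) = 1/(1/(-1667)) = 1/(-1/1667) = -1667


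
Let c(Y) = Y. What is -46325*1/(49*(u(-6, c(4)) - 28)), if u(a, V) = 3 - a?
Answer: 46325/931 ≈ 49.758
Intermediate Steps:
-46325*1/(49*(u(-6, c(4)) - 28)) = -46325*1/(49*((3 - 1*(-6)) - 28)) = -46325*1/(49*((3 + 6) - 28)) = -46325*1/(49*(9 - 28)) = -46325/((-19*49)) = -46325/(-931) = -46325*(-1/931) = 46325/931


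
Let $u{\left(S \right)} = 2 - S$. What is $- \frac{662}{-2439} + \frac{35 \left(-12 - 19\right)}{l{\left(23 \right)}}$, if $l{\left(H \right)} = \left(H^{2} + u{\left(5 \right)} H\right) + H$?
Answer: $- \frac{110789}{56097} \approx -1.975$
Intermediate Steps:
$l{\left(H \right)} = H^{2} - 2 H$ ($l{\left(H \right)} = \left(H^{2} + \left(2 - 5\right) H\right) + H = \left(H^{2} - 3 H\right) + H = H^{2} - 2 H$)
$- \frac{662}{-2439} + \frac{35 \left(-12 - 19\right)}{l{\left(23 \right)}} = - \frac{662}{-2439} + \frac{35 \left(-12 - 19\right)}{23 \left(-2 + 23\right)} = \left(-662\right) \left(- \frac{1}{2439}\right) + \frac{35 \left(-31\right)}{23 \cdot 21} = \frac{662}{2439} - \frac{1085}{483} = \frac{662}{2439} - \frac{155}{69} = - \frac{110789}{56097}$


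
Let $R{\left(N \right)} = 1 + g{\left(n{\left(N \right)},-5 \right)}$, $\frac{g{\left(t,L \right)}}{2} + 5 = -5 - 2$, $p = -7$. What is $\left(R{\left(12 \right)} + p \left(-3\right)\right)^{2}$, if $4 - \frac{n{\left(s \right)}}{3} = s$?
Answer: $4$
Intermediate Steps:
$n{\left(s \right)} = 12 - 3 s$
$g{\left(t,L \right)} = -24$ ($g{\left(t,L \right)} = -10 + 2 \left(-5 - 2\right) = -10 + 2 \left(-7\right) = -10 - 14 = -24$)
$R{\left(N \right)} = -23$ ($R{\left(N \right)} = 1 - 24 = -23$)
$\left(R{\left(12 \right)} + p \left(-3\right)\right)^{2} = \left(-23 - -21\right)^{2} = \left(-23 + 21\right)^{2} = \left(-2\right)^{2} = 4$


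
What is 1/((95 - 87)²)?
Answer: 1/64 ≈ 0.015625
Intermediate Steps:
1/((95 - 87)²) = 1/(8²) = 1/64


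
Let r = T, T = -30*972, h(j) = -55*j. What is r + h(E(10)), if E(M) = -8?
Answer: -28720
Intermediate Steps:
T = -29160
r = -29160
r + h(E(10)) = -29160 - 55*(-8) = -29160 + 440 = -28720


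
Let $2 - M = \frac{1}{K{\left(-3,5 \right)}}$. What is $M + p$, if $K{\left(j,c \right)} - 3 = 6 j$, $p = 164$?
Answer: $\frac{2491}{15} \approx 166.07$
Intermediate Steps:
$K{\left(j,c \right)} = 3 + 6 j$
$M = \frac{31}{15}$ ($M = 2 - \frac{1}{3 + 6 \left(-3\right)} = 2 - \frac{1}{3 - 18} = 2 - \frac{1}{-15} = 2 - - \frac{1}{15} = 2 + \frac{1}{15} = \frac{31}{15} \approx 2.0667$)
$M + p = \frac{31}{15} + 164 = \frac{2491}{15}$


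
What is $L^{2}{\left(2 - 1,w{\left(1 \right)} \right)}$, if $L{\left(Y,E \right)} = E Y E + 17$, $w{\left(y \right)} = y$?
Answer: $324$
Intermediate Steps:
$L{\left(Y,E \right)} = 17 + Y E^{2}$ ($L{\left(Y,E \right)} = Y E^{2} + 17 = 17 + Y E^{2}$)
$L^{2}{\left(2 - 1,w{\left(1 \right)} \right)} = \left(17 + \left(2 - 1\right) 1^{2}\right)^{2} = \left(17 + 1 \cdot 1\right)^{2} = \left(17 + 1\right)^{2} = 18^{2} = 324$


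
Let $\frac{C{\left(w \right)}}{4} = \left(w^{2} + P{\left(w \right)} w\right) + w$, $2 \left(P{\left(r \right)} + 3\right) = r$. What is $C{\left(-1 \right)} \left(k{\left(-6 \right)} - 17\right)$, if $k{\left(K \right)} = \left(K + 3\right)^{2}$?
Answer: $-112$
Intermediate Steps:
$P{\left(r \right)} = -3 + \frac{r}{2}$
$k{\left(K \right)} = \left(3 + K\right)^{2}$
$C{\left(w \right)} = 4 w + 4 w^{2} + 4 w \left(-3 + \frac{w}{2}\right)$ ($C{\left(w \right)} = 4 \left(\left(w^{2} + \left(-3 + \frac{w}{2}\right) w\right) + w\right) = 4 \left(\left(w^{2} + w \left(-3 + \frac{w}{2}\right)\right) + w\right) = 4 \left(w + w^{2} + w \left(-3 + \frac{w}{2}\right)\right) = 4 w + 4 w^{2} + 4 w \left(-3 + \frac{w}{2}\right)$)
$C{\left(-1 \right)} \left(k{\left(-6 \right)} - 17\right) = 2 \left(-1\right) \left(-4 + 3 \left(-1\right)\right) \left(\left(3 - 6\right)^{2} - 17\right) = 2 \left(-1\right) \left(-4 - 3\right) \left(\left(-3\right)^{2} - 17\right) = 2 \left(-1\right) \left(-7\right) \left(9 - 17\right) = 14 \left(-8\right) = -112$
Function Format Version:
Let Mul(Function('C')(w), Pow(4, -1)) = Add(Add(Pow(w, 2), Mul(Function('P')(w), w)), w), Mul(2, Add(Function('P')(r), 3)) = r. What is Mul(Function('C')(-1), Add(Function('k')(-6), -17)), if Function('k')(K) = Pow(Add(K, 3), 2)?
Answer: -112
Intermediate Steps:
Function('P')(r) = Add(-3, Mul(Rational(1, 2), r))
Function('k')(K) = Pow(Add(3, K), 2)
Function('C')(w) = Add(Mul(4, w), Mul(4, Pow(w, 2)), Mul(4, w, Add(-3, Mul(Rational(1, 2), w)))) (Function('C')(w) = Mul(4, Add(Add(Pow(w, 2), Mul(Add(-3, Mul(Rational(1, 2), w)), w)), w)) = Mul(4, Add(Add(Pow(w, 2), Mul(w, Add(-3, Mul(Rational(1, 2), w)))), w)) = Mul(4, Add(w, Pow(w, 2), Mul(w, Add(-3, Mul(Rational(1, 2), w))))) = Add(Mul(4, w), Mul(4, Pow(w, 2)), Mul(4, w, Add(-3, Mul(Rational(1, 2), w)))))
Mul(Function('C')(-1), Add(Function('k')(-6), -17)) = Mul(Mul(2, -1, Add(-4, Mul(3, -1))), Add(Pow(Add(3, -6), 2), -17)) = Mul(Mul(2, -1, Add(-4, -3)), Add(Pow(-3, 2), -17)) = Mul(Mul(2, -1, -7), Add(9, -17)) = Mul(14, -8) = -112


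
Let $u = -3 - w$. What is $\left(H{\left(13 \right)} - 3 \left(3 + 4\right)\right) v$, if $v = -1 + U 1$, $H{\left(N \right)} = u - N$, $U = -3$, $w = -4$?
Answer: $132$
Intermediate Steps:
$u = 1$ ($u = -3 - -4 = -3 + 4 = 1$)
$H{\left(N \right)} = 1 - N$
$v = -4$ ($v = -1 - 3 = -4$)
$\left(H{\left(13 \right)} - 3 \left(3 + 4\right)\right) v = \left(\left(1 - 13\right) - 3 \left(3 + 4\right)\right) \left(-4\right) = \left(\left(1 - 13\right) - 21\right) \left(-4\right) = \left(-12 - 21\right) \left(-4\right) = \left(-33\right) \left(-4\right) = 132$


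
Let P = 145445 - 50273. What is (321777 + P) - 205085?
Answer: 211864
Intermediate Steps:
P = 95172
(321777 + P) - 205085 = (321777 + 95172) - 205085 = 416949 - 205085 = 211864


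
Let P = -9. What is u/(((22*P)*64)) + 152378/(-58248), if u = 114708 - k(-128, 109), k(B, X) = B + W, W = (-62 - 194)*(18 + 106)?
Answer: -36350437/2562912 ≈ -14.183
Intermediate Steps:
W = -31744 (W = -256*124 = -31744)
k(B, X) = -31744 + B (k(B, X) = B - 31744 = -31744 + B)
u = 146580 (u = 114708 - (-31744 - 128) = 114708 - 1*(-31872) = 114708 + 31872 = 146580)
u/(((22*P)*64)) + 152378/(-58248) = 146580/(((22*(-9))*64)) + 152378/(-58248) = 146580/((-198*64)) + 152378*(-1/58248) = 146580/(-12672) - 76189/29124 = 146580*(-1/12672) - 76189/29124 = -12215/1056 - 76189/29124 = -36350437/2562912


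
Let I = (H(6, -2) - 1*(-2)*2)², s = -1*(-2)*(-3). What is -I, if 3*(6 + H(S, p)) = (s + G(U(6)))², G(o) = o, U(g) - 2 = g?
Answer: -4/9 ≈ -0.44444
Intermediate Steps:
U(g) = 2 + g
s = -6 (s = 2*(-3) = -6)
H(S, p) = -14/3 (H(S, p) = -6 + (-6 + (2 + 6))²/3 = -6 + (-6 + 8)²/3 = -6 + (⅓)*2² = -6 + (⅓)*4 = -6 + 4/3 = -14/3)
I = 4/9 (I = (-14/3 - 1*(-2)*2)² = (-14/3 + 2*2)² = (-14/3 + 4)² = (-⅔)² = 4/9 ≈ 0.44444)
-I = -1*4/9 = -4/9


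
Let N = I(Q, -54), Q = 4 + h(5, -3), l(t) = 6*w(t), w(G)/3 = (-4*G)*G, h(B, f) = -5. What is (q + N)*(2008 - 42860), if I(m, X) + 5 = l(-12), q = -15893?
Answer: 1073018632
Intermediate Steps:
w(G) = -12*G**2 (w(G) = 3*((-4*G)*G) = 3*(-4*G**2) = -12*G**2)
l(t) = -72*t**2 (l(t) = 6*(-12*t**2) = -72*t**2)
Q = -1 (Q = 4 - 5 = -1)
I(m, X) = -10373 (I(m, X) = -5 - 72*(-12)**2 = -5 - 72*144 = -5 - 10368 = -10373)
N = -10373
(q + N)*(2008 - 42860) = (-15893 - 10373)*(2008 - 42860) = -26266*(-40852) = 1073018632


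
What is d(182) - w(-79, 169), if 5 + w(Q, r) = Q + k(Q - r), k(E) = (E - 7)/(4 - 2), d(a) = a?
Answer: 787/2 ≈ 393.50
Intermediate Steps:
k(E) = -7/2 + E/2 (k(E) = (-7 + E)/2 = (-7 + E)*(½) = -7/2 + E/2)
w(Q, r) = -17/2 - r/2 + 3*Q/2 (w(Q, r) = -5 + (Q + (-7/2 + (Q - r)/2)) = -5 + (Q + (-7/2 + (Q/2 - r/2))) = -5 + (Q + (-7/2 + Q/2 - r/2)) = -5 + (-7/2 - r/2 + 3*Q/2) = -17/2 - r/2 + 3*Q/2)
d(182) - w(-79, 169) = 182 - (-17/2 - ½*169 + (3/2)*(-79)) = 182 - (-17/2 - 169/2 - 237/2) = 182 - 1*(-423/2) = 182 + 423/2 = 787/2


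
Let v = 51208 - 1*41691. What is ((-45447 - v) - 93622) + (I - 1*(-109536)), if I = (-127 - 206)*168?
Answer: -94994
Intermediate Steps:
v = 9517 (v = 51208 - 41691 = 9517)
I = -55944 (I = -333*168 = -55944)
((-45447 - v) - 93622) + (I - 1*(-109536)) = ((-45447 - 1*9517) - 93622) + (-55944 - 1*(-109536)) = ((-45447 - 9517) - 93622) + (-55944 + 109536) = (-54964 - 93622) + 53592 = -148586 + 53592 = -94994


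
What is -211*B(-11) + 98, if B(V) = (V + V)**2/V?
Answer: 9382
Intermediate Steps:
B(V) = 4*V (B(V) = (2*V)**2/V = (4*V**2)/V = 4*V)
-211*B(-11) + 98 = -844*(-11) + 98 = -211*(-44) + 98 = 9284 + 98 = 9382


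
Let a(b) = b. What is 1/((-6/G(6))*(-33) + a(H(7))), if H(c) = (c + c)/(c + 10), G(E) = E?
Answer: 17/575 ≈ 0.029565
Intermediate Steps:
H(c) = 2*c/(10 + c) (H(c) = (2*c)/(10 + c) = 2*c/(10 + c))
1/((-6/G(6))*(-33) + a(H(7))) = 1/((-6/6)*(-33) + 2*7/(10 + 7)) = 1/(((1/6)*(-6))*(-33) + 2*7/17) = 1/(-1*(-33) + 2*7*(1/17)) = 1/(33 + 14/17) = 1/(575/17) = 17/575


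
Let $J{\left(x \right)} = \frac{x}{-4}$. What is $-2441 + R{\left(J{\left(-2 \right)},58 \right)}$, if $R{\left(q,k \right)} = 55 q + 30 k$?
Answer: $- \frac{1347}{2} \approx -673.5$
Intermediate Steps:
$J{\left(x \right)} = - \frac{x}{4}$ ($J{\left(x \right)} = x \left(- \frac{1}{4}\right) = - \frac{x}{4}$)
$R{\left(q,k \right)} = 30 k + 55 q$
$-2441 + R{\left(J{\left(-2 \right)},58 \right)} = -2441 + \left(30 \cdot 58 + 55 \left(\left(- \frac{1}{4}\right) \left(-2\right)\right)\right) = -2441 + \left(1740 + 55 \cdot \frac{1}{2}\right) = -2441 + \left(1740 + \frac{55}{2}\right) = -2441 + \frac{3535}{2} = - \frac{1347}{2}$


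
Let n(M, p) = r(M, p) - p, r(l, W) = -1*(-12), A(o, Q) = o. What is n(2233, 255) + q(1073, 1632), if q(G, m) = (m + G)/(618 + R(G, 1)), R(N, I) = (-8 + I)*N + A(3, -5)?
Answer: -335395/1378 ≈ -243.39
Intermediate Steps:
R(N, I) = 3 + N*(-8 + I) (R(N, I) = (-8 + I)*N + 3 = N*(-8 + I) + 3 = 3 + N*(-8 + I))
r(l, W) = 12
q(G, m) = (G + m)/(621 - 7*G) (q(G, m) = (m + G)/(618 + (3 - 8*G + 1*G)) = (G + m)/(618 + (3 - 8*G + G)) = (G + m)/(618 + (3 - 7*G)) = (G + m)/(621 - 7*G))
n(M, p) = 12 - p
n(2233, 255) + q(1073, 1632) = (12 - 1*255) + (-1*1073 - 1*1632)/(-621 + 7*1073) = (12 - 255) + (-1073 - 1632)/(-621 + 7511) = -243 - 2705/6890 = -243 + (1/6890)*(-2705) = -243 - 541/1378 = -335395/1378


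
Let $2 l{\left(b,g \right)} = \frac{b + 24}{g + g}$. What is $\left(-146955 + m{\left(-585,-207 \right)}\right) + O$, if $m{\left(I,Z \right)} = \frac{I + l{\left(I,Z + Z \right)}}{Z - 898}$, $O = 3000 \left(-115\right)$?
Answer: $- \frac{300072549067}{609960} \approx -4.9195 \cdot 10^{5}$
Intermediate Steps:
$l{\left(b,g \right)} = \frac{24 + b}{4 g}$ ($l{\left(b,g \right)} = \frac{\left(b + 24\right) \frac{1}{g + g}}{2} = \frac{\left(24 + b\right) \frac{1}{2 g}}{2} = \frac{\frac{1}{2} \frac{1}{g} \left(24 + b\right)}{2} = \frac{24 + b}{4 g}$)
$O = -345000$
$m{\left(I,Z \right)} = \frac{I + \frac{24 + I}{8 Z}}{-898 + Z}$ ($m{\left(I,Z \right)} = \frac{I + \frac{24 + I}{4 \left(Z + Z\right)}}{Z - 898} = \frac{I + \frac{24 + I}{4 \cdot 2 Z}}{-898 + Z} = \frac{I + \frac{\frac{1}{2 Z} \left(24 + I\right)}{4}}{-898 + Z} = \frac{I + \frac{24 + I}{8 Z}}{-898 + Z}$)
$\left(-146955 + m{\left(-585,-207 \right)}\right) + O = \left(-146955 + \frac{3 + \frac{1}{8} \left(-585\right) - -121095}{\left(-207\right) \left(-898 - 207\right)}\right) - 345000 = \left(-146955 - \frac{3 - \frac{585}{8} + 121095}{207 \left(-1105\right)}\right) - 345000 = \left(-146955 - \left(- \frac{1}{228735}\right) \frac{968199}{8}\right) - 345000 = \left(-146955 + \frac{322733}{609960}\right) - 345000 = - \frac{89636349067}{609960} - 345000 = - \frac{300072549067}{609960}$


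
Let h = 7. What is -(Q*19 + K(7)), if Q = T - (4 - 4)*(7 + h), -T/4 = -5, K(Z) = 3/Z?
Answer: -2663/7 ≈ -380.43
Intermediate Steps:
T = 20 (T = -4*(-5) = 20)
Q = 20 (Q = 20 - (4 - 4)*(7 + 7) = 20 - 0*14 = 20 - 1*0 = 20 + 0 = 20)
-(Q*19 + K(7)) = -(20*19 + 3/7) = -(380 + 3*(⅐)) = -(380 + 3/7) = -1*2663/7 = -2663/7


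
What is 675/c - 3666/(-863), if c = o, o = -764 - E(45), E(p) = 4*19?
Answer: 166461/48328 ≈ 3.4444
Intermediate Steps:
E(p) = 76
o = -840 (o = -764 - 1*76 = -764 - 76 = -840)
c = -840
675/c - 3666/(-863) = 675/(-840) - 3666/(-863) = 675*(-1/840) - 3666*(-1/863) = -45/56 + 3666/863 = 166461/48328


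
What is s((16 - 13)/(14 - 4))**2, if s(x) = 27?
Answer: 729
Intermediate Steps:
s((16 - 13)/(14 - 4))**2 = 27**2 = 729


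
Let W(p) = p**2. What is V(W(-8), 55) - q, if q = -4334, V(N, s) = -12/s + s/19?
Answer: 4531827/1045 ≈ 4336.7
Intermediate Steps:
V(N, s) = -12/s + s/19 (V(N, s) = -12/s + s*(1/19) = -12/s + s/19)
V(W(-8), 55) - q = (-12/55 + (1/19)*55) - 1*(-4334) = (-12*1/55 + 55/19) + 4334 = (-12/55 + 55/19) + 4334 = 2797/1045 + 4334 = 4531827/1045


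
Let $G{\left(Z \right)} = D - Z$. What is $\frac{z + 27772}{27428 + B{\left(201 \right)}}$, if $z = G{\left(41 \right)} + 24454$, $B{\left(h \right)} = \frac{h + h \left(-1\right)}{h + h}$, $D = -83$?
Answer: $\frac{26051}{13714} \approx 1.8996$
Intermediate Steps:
$G{\left(Z \right)} = -83 - Z$
$B{\left(h \right)} = 0$ ($B{\left(h \right)} = \frac{h - h}{2 h} = 0 \frac{1}{2 h} = 0$)
$z = 24330$ ($z = \left(-83 - 41\right) + 24454 = -124 + 24454 = 24330$)
$\frac{z + 27772}{27428 + B{\left(201 \right)}} = \frac{24330 + 27772}{27428 + 0} = \frac{52102}{27428} = 52102 \cdot \frac{1}{27428} = \frac{26051}{13714}$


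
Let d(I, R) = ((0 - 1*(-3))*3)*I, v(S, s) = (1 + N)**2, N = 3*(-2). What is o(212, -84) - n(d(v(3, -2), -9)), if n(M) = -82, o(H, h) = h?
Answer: -2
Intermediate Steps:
N = -6
v(S, s) = 25 (v(S, s) = (1 - 6)**2 = (-5)**2 = 25)
d(I, R) = 9*I (d(I, R) = ((0 + 3)*3)*I = (3*3)*I = 9*I)
o(212, -84) - n(d(v(3, -2), -9)) = -84 - 1*(-82) = -84 + 82 = -2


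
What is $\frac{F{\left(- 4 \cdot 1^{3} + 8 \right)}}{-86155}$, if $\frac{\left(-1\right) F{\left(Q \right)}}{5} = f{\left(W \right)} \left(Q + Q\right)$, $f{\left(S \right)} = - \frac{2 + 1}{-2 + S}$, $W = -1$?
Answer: $\frac{8}{17231} \approx 0.00046428$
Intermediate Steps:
$f{\left(S \right)} = - \frac{3}{-2 + S}$
$F{\left(Q \right)} = - 10 Q$ ($F{\left(Q \right)} = - 5 - \frac{3}{-2 - 1} \left(Q + Q\right) = - 5 - \frac{3}{-3} \cdot 2 Q = - 5 \left(-3\right) \left(- \frac{1}{3}\right) 2 Q = - 5 \cdot 1 \cdot 2 Q = - 5 \cdot 2 Q = - 10 Q$)
$\frac{F{\left(- 4 \cdot 1^{3} + 8 \right)}}{-86155} = \frac{\left(-10\right) \left(- 4 \cdot 1^{3} + 8\right)}{-86155} = - 10 \left(\left(-4\right) 1 + 8\right) \left(- \frac{1}{86155}\right) = - 10 \left(-4 + 8\right) \left(- \frac{1}{86155}\right) = \left(-10\right) 4 \left(- \frac{1}{86155}\right) = \left(-40\right) \left(- \frac{1}{86155}\right) = \frac{8}{17231}$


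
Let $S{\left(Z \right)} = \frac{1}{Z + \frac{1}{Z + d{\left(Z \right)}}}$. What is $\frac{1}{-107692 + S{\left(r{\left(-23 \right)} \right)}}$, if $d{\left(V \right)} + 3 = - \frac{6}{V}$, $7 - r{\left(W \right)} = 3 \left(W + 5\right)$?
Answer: $- \frac{215513}{23209022464} \approx -9.2857 \cdot 10^{-6}$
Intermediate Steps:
$r{\left(W \right)} = -8 - 3 W$ ($r{\left(W \right)} = 7 - 3 \left(W + 5\right) = 7 - 3 \left(5 + W\right) = 7 - \left(15 + 3 W\right) = -8 - 3 W$)
$d{\left(V \right)} = -3 - \frac{6}{V}$
$S{\left(Z \right)} = \frac{1}{Z + \frac{1}{-3 + Z - \frac{6}{Z}}}$ ($S{\left(Z \right)} = \frac{1}{Z + \frac{1}{Z - \left(3 + \frac{6}{Z}\right)}} = \frac{1}{Z + \frac{1}{-3 + Z - \frac{6}{Z}}}$)
$\frac{1}{-107692 + S{\left(r{\left(-23 \right)} \right)}} = \frac{1}{-107692 + \frac{-6 - \left(-8 - -69\right) \left(3 - \left(-8 - -69\right)\right)}{\left(-8 - -69\right) \left(-5 + \left(-8 - -69\right)^{2} - 3 \left(-8 - -69\right)\right)}} = \frac{1}{-107692 + \frac{-6 - \left(-8 + 69\right) \left(3 - \left(-8 + 69\right)\right)}{\left(-8 + 69\right) \left(-5 + \left(-8 + 69\right)^{2} - 3 \left(-8 + 69\right)\right)}} = \frac{1}{-107692 + \frac{-6 - 61 \left(3 - 61\right)}{61 \left(-5 + 61^{2} - 183\right)}} = \frac{1}{-107692 + \frac{-6 - 61 \left(3 - 61\right)}{61 \left(-5 + 3721 - 183\right)}} = \frac{1}{-107692 + \frac{-6 - 61 \left(-58\right)}{61 \cdot 3533}} = \frac{1}{-107692 + \frac{1}{61} \cdot \frac{1}{3533} \left(-6 + 3538\right)} = \frac{1}{-107692 + \frac{1}{61} \cdot \frac{1}{3533} \cdot 3532} = \frac{1}{-107692 + \frac{3532}{215513}} = \frac{1}{- \frac{23209022464}{215513}} = - \frac{215513}{23209022464}$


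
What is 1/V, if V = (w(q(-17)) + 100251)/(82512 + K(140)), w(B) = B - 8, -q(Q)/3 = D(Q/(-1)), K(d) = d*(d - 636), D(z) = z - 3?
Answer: 13072/100201 ≈ 0.13046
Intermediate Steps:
D(z) = -3 + z
K(d) = d*(-636 + d)
q(Q) = 9 + 3*Q (q(Q) = -3*(-3 + Q/(-1)) = -3*(-3 + Q*(-1)) = -3*(-3 - Q) = 9 + 3*Q)
w(B) = -8 + B
V = 100201/13072 (V = ((-8 + (9 + 3*(-17))) + 100251)/(82512 + 140*(-636 + 140)) = ((-8 + (9 - 51)) + 100251)/(82512 + 140*(-496)) = ((-8 - 42) + 100251)/(82512 - 69440) = (-50 + 100251)/13072 = 100201*(1/13072) = 100201/13072 ≈ 7.6653)
1/V = 1/(100201/13072) = 13072/100201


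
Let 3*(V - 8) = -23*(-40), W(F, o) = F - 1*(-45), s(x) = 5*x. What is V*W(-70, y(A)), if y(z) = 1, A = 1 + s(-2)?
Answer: -23600/3 ≈ -7866.7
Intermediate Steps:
A = -9 (A = 1 + 5*(-2) = 1 - 10 = -9)
W(F, o) = 45 + F (W(F, o) = F + 45 = 45 + F)
V = 944/3 (V = 8 + (-23*(-40))/3 = 8 + (⅓)*920 = 8 + 920/3 = 944/3 ≈ 314.67)
V*W(-70, y(A)) = 944*(45 - 70)/3 = (944/3)*(-25) = -23600/3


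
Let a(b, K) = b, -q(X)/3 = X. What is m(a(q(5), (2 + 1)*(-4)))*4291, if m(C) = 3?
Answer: 12873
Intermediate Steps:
q(X) = -3*X
m(a(q(5), (2 + 1)*(-4)))*4291 = 3*4291 = 12873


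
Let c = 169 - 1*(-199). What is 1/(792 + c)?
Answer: 1/1160 ≈ 0.00086207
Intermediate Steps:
c = 368 (c = 169 + 199 = 368)
1/(792 + c) = 1/(792 + 368) = 1/1160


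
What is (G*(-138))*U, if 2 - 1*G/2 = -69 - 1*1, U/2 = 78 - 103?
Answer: 993600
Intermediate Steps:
U = -50 (U = 2*(78 - 103) = 2*(-25) = -50)
G = 144 (G = 4 - 2*(-69 - 1*1) = 4 - 2*(-69 - 1) = 4 - 2*(-70) = 4 + 140 = 144)
(G*(-138))*U = (144*(-138))*(-50) = -19872*(-50) = 993600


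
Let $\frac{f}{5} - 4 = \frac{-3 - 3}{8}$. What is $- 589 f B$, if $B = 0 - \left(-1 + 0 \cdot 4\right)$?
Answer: $- \frac{38285}{4} \approx -9571.3$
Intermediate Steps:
$f = \frac{65}{4}$ ($f = 20 + 5 \frac{-3 - 3}{8} = 20 + 5 \cdot \frac{1}{8} \left(-6\right) = 20 + 5 \left(- \frac{3}{4}\right) = 20 - \frac{15}{4} = \frac{65}{4} \approx 16.25$)
$B = 1$ ($B = 0 - \left(-1 + 0\right) = 0 - -1 = 0 + 1 = 1$)
$- 589 f B = - 589 \cdot \frac{65}{4} \cdot 1 = \left(-589\right) \frac{65}{4} = - \frac{38285}{4}$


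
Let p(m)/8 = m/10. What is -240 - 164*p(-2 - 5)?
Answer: 3392/5 ≈ 678.40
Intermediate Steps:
p(m) = 4*m/5 (p(m) = 8*(m/10) = 4*m/5)
-240 - 164*p(-2 - 5) = -240 - 656*(-2 - 5)/5 = -240 - 656*(-7)/5 = -240 - 164*(-28/5) = -240 + 4592/5 = 3392/5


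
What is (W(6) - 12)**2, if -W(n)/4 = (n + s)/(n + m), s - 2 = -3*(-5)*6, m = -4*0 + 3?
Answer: 250000/81 ≈ 3086.4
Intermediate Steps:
m = 3 (m = 0 + 3 = 3)
s = 92 (s = 2 - 3*(-5)*6 = 2 + 15*6 = 2 + 90 = 92)
W(n) = -4*(92 + n)/(3 + n) (W(n) = -4*(n + 92)/(n + 3) = -4*(92 + n)/(3 + n))
(W(6) - 12)**2 = (4*(-92 - 1*6)/(3 + 6) - 12)**2 = (4*(-92 - 6)/9 - 12)**2 = (4*(1/9)*(-98) - 12)**2 = (-392/9 - 12)**2 = (-500/9)**2 = 250000/81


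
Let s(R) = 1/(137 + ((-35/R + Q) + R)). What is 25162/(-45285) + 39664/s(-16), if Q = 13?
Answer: 244617816023/45285 ≈ 5.4017e+6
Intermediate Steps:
s(R) = 1/(150 + R - 35/R) (s(R) = 1/(137 + ((-35/R + 13) + R)) = 1/(137 + ((13 - 35/R) + R)) = 1/(137 + (13 + R - 35/R)) = 1/(150 + R - 35/R))
25162/(-45285) + 39664/s(-16) = 25162/(-45285) + 39664/((-16/(-35 + (-16)**2 + 150*(-16)))) = 25162*(-1/45285) + 39664/((-16/(-35 + 256 - 2400))) = -25162/45285 + 39664/((-16/(-2179))) = -25162/45285 + 39664/((-16*(-1/2179))) = -25162/45285 + 39664/(16/2179) = -25162/45285 + 39664*(2179/16) = -25162/45285 + 5401741 = 244617816023/45285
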